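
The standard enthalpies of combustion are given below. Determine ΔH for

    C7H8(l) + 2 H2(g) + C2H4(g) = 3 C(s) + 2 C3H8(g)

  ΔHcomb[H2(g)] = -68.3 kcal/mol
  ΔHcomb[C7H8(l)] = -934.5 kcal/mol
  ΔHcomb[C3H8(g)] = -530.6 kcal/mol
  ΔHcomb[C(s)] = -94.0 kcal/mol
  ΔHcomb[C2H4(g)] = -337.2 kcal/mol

ΔH = -65.1 kcal/mol

Using ΔH = Σ nΔHc°(reactants) − Σ nΔHc°(products):
= [1·(-934.5) + 2·(-68.3) + 1·(-337.2)] − [3·(-94.0) + 2·(-530.6)]
= -65.1 kcal/mol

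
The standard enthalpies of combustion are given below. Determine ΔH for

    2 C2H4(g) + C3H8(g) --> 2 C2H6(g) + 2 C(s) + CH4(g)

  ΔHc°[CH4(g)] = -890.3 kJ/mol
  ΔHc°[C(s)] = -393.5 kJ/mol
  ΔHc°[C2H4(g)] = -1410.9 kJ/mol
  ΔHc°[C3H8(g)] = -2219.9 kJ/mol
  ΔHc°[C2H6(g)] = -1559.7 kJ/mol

Using ΔH = Σ nΔHc°(reactants) − Σ nΔHc°(products):
= [2·(-1410.9) + 1·(-2219.9)] − [2·(-1559.7) + 2·(-393.5) + 1·(-890.3)]
= -245.0 kJ/mol

ΔH = -245.0 kJ/mol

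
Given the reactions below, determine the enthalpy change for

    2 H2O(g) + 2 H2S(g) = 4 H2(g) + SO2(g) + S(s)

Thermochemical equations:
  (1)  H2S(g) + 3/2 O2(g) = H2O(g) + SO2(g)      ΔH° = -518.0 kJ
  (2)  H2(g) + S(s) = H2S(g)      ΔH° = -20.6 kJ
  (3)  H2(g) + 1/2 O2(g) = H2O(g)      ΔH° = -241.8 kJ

ΔH° = 228.0 kJ

(1) as written (SO2(g) already on the product side): -518.0 kJ
(2) reversed (S(s) must end up as a product): +20.6 kJ
(3) reversed and × 3: (-3)·(-241.8) = +725.4 kJ
Since enthalpy is a state function, ΔH° = (-518.0) + (+20.6) + (+725.4) = 228.0 kJ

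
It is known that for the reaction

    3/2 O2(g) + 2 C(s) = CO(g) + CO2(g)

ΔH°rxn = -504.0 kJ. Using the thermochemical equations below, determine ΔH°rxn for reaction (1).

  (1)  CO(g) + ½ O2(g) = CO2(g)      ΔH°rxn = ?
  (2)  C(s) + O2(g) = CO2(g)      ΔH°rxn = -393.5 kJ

(1) reversed: contributes −x
(2) × 2: (2)·(-393.5) = -787.0 kJ
-504.0 = (-787.0) − x
x = (-504.0 − (-787.0)) / (-1) = -283.0 kJ

ΔH°rxn = -283.0 kJ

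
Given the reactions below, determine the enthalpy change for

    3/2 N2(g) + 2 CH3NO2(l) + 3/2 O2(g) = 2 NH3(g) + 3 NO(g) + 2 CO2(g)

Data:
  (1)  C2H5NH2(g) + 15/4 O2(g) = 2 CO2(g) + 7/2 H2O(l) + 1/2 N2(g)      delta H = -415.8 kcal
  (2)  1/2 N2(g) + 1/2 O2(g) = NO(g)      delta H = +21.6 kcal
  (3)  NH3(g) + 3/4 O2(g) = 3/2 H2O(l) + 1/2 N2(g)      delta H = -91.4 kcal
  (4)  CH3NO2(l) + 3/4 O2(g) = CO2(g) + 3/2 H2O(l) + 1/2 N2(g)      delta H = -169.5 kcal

delta H = -91.4 kcal

(1): not needed (C2H5NH2(g) appears nowhere else).
(2) × 3 (×3 to match 3 NO(g) in the target): (3)·(+21.6) = +64.8 kcal
(3) reversed and × 2 (NH3(g) must end up as a product; scale by 2 for the 2 NH3(g)): (-2)·(-91.4) = +182.8 kcal
(4) × 2 (×2 to match 2 CH3NO2(l) in the target): (2)·(-169.5) = -339.0 kcal
Combining the equations, delta H = (3)·(+21.6) + (-2)·(-91.4) + (2)·(-169.5) = -91.4 kcal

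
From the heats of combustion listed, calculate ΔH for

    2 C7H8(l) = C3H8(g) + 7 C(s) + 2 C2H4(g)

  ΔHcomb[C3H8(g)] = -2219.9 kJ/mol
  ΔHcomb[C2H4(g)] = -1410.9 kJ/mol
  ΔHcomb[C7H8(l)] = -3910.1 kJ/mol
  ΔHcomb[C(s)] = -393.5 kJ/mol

ΔH = -24.0 kJ/mol

With combustion enthalpies, reactants minus products:
= [2·(-3910.1)] − [1·(-2219.9) + 7·(-393.5) + 2·(-1410.9)]
= -24.0 kJ/mol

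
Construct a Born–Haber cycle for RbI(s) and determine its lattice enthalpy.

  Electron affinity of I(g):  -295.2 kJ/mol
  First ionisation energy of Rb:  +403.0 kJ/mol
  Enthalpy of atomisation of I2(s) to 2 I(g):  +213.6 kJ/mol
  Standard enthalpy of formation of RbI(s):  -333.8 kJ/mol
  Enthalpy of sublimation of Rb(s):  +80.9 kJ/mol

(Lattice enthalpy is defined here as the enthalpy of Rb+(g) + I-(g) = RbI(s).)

ΔHf° = 1·ΔHsub + 1·(ΣIE) + 1/2·D(I2) + 1·EA + U
-333.8 = 1·(+80.9) + 1·(+403.0) + 1/2·(+213.6) + 1·(-295.2) + U
U = -333.8 − (+295.5) = -629.3 kJ/mol

U = -629.3 kJ/mol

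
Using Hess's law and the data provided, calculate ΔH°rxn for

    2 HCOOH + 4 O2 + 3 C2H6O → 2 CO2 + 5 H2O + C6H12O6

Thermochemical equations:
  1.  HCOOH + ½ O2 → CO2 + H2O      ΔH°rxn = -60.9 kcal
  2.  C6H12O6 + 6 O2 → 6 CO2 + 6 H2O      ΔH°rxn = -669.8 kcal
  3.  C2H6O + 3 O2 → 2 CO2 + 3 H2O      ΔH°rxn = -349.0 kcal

ΔH°rxn = -499.0 kcal

eq. 1 × 2: (2)·(-60.9) = -121.8 kcal
eq. 2 reversed: +669.8 kcal
eq. 3 × 3: (3)·(-349.0) = -1047.0 kcal
ΔH°rxn = (2)·(-60.9) + (-1)·(-669.8) + (3)·(-349.0) = -499.0 kcal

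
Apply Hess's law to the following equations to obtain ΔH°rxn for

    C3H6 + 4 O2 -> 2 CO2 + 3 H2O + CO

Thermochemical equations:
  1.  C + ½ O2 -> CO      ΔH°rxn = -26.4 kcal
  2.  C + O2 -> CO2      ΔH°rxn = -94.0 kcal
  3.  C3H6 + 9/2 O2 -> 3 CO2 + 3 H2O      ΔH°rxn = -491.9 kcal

eq. 1 as written (CO already on the product side): -26.4 kcal
eq. 2 reversed: +94.0 kcal
eq. 3 as written (C3H6 already on the reactant side): -491.9 kcal
ΔH°rxn = (1)·(-26.4) + (-1)·(-94.0) + (1)·(-491.9) = -424.3 kcal

ΔH°rxn = -424.3 kcal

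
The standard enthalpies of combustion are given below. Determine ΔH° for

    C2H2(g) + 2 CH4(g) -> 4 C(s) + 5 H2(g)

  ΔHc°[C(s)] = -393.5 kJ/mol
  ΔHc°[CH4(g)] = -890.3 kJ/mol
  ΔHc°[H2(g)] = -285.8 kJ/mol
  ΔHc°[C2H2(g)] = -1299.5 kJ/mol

ΔH° = -77.1 kJ/mol

With combustion enthalpies, reactants minus products:
= [1·(-1299.5) + 2·(-890.3)] − [4·(-393.5) + 5·(-285.8)]
= -77.1 kJ/mol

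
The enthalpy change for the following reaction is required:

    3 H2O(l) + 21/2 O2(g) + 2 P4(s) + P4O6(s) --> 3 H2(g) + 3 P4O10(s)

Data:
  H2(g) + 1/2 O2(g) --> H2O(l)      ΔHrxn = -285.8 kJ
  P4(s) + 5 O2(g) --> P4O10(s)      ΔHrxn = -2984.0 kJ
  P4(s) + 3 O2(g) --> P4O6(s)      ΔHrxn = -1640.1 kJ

ΔHrxn = -6454.5 kJ

equation 1 reversed and × 3 (reverse to put H2O(l) on the reactant side; scale by 3 for the 3 H2O(l)): (-3)·(-285.8) = +857.4 kJ
equation 2 × 3 (×3 to match 3 P4O10(s) in the target): (3)·(-2984.0) = -8952.0 kJ
equation 3 reversed (P4O6(s) must end up as a reactant): +1640.1 kJ
ΔHrxn = (+857.4) + (-8952.0) + (+1640.1) = -6454.5 kJ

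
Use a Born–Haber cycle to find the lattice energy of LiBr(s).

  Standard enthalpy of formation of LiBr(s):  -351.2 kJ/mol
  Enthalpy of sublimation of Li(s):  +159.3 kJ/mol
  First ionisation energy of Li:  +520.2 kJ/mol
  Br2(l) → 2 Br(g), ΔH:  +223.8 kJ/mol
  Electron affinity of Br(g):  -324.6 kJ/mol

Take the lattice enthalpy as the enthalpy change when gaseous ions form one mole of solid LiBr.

ΔHf° = 1·ΔHsub + 1·(ΣIE) + 1/2·D(Br2) + 1·EA + U
-351.2 = 1·(+159.3) + 1·(+520.2) + 1/2·(+223.8) + 1·(-324.6) + U
U = -351.2 − (+466.8) = -818.0 kJ/mol

U = -818.0 kJ/mol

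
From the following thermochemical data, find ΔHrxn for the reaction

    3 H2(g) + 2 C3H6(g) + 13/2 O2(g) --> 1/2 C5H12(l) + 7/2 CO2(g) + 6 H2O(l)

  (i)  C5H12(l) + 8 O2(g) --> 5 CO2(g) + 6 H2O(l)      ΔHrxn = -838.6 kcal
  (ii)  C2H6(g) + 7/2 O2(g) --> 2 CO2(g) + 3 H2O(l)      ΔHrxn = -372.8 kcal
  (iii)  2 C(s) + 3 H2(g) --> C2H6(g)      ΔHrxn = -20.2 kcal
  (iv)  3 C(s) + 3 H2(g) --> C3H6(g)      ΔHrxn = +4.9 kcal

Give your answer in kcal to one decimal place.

ΔHrxn = -769.5 kcal

(i) reversed and × 1/2 (reverse to put C5H12(l) on the product side; scale by 1/2 for the 1/2 C5H12(l)): (-1/2)·(-838.6) = +419.3 kcal
(ii) × 3: (3)·(-372.8) = -1118.4 kcal
(iii) × 3: (3)·(-20.2) = -60.6 kcal
(iv) reversed and × 2 (C3H6(g) must end up as a reactant; ×2 to match 2 C3H6(g) in the target): (-2)·(+4.9) = -9.8 kcal
Summing the manipulated equations, ΔHrxn = (+419.3) + (-1118.4) + (-60.6) + (-9.8) = -769.5 kcal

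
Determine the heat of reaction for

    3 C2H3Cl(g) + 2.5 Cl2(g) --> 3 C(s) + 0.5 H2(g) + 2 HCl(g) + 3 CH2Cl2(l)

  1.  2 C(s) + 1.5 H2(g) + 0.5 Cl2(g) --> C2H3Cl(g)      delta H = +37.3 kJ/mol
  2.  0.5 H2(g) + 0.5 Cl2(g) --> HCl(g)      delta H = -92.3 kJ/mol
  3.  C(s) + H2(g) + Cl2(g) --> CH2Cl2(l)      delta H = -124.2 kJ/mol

delta H = -669.1 kJ/mol

eq. 1 reversed and × 3 (C2H3Cl(g) must end up as a reactant; scale by 3 for the 3 C2H3Cl(g)): (-3)·(+37.3) = -111.9 kJ/mol
eq. 2 × 2 (×2 to match 2 HCl(g) in the target): (2)·(-92.3) = -184.6 kJ/mol
eq. 3 × 3 (scale by 3 for the 3 CH2Cl2(l)): (3)·(-124.2) = -372.6 kJ/mol
delta H = (-111.9) + (-184.6) + (-372.6) = -669.1 kJ/mol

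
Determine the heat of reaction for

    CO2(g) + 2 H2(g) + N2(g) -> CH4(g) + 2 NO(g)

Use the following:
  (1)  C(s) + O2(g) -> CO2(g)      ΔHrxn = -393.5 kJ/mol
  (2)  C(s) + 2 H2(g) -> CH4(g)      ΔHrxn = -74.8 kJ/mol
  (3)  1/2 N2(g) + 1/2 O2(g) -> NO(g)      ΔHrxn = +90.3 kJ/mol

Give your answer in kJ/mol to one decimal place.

(1) reversed: +393.5 kJ/mol
(2) as written: -74.8 kJ/mol
(3) × 2: (2)·(+90.3) = +180.6 kJ/mol
ΔHrxn = (-1)·(-393.5) + (1)·(-74.8) + (2)·(+90.3) = 499.3 kJ/mol

ΔHrxn = 499.3 kJ/mol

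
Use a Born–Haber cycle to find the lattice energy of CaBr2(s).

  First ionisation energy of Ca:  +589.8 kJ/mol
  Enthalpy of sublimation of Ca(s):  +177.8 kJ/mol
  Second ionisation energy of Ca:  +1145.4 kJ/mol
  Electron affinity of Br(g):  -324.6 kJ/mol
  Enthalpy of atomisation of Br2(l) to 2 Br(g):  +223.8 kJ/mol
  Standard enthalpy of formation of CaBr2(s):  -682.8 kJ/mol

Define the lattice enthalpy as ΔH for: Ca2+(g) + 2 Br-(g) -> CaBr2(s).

ΔHf° = 1·ΔHsub + 1·(ΣIE) + 1·D(Br2) + 2·EA + U
-682.8 = 1·(+177.8) + 1·(+1735.2) + 1·(+223.8) + 2·(-324.6) + U
U = -682.8 − (+1487.6) = -2170.4 kJ/mol

U = -2170.4 kJ/mol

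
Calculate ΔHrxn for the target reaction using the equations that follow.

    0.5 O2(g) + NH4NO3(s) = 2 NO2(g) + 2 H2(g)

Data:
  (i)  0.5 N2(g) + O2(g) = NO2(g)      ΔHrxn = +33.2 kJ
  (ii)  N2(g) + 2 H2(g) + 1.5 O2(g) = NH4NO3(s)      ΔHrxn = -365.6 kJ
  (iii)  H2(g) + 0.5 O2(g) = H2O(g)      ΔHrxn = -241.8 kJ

(i) × 2 (×2 to match 2 NO2(g) in the target): (2)·(+33.2) = +66.4 kJ
(ii) reversed (reverse to put NH4NO3(s) on the reactant side): +365.6 kJ
(iii): not needed (H2O(g) appears nowhere else).
By Hess's law, ΔHrxn = (2)·(+33.2) + (-1)·(-365.6) = 432.0 kJ

ΔHrxn = 432.0 kJ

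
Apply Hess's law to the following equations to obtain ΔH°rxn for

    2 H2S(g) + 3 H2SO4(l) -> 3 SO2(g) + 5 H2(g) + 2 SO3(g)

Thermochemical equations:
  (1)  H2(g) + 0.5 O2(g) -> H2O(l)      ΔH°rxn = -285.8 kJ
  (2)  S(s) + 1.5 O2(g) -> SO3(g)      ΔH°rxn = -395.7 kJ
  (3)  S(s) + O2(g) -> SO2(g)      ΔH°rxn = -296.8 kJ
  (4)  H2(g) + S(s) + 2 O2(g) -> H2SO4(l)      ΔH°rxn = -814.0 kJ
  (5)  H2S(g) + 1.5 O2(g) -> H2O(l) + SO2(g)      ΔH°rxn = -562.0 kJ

(1) reversed and × 2: (-2)·(-285.8) = +571.6 kJ
(2) × 2 (scale by 2 for the 2 SO3(g)): (2)·(-395.7) = -791.4 kJ
(3) as written: -296.8 kJ
(4) reversed and × 3 (H2SO4(l) must end up as a reactant; scale by 3 for the 3 H2SO4(l)): (-3)·(-814.0) = +2442.0 kJ
(5) × 2 (scale by 2 for the 2 H2S(g)): (2)·(-562.0) = -1124.0 kJ
Combining the equations, ΔH°rxn = (+571.6) + (-791.4) + (-296.8) + (+2442.0) + (-1124.0) = 801.4 kJ

ΔH°rxn = 801.4 kJ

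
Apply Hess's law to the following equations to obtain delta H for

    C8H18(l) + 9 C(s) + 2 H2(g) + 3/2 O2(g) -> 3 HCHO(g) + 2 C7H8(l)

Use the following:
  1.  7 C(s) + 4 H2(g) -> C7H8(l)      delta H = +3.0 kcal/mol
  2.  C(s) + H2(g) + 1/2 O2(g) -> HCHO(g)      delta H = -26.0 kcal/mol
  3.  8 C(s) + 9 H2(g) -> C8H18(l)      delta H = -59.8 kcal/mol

eq. 1 × 2 (scale by 2 for the 2 C7H8(l)): (2)·(+3.0) = +6.0 kcal/mol
eq. 2 × 3 (×3 to match 3 HCHO(g) in the target): (3)·(-26.0) = -78.0 kcal/mol
eq. 3 reversed (C8H18(l) must end up as a reactant): +59.8 kcal/mol
Summing the manipulated equations, delta H = (2)·(+3.0) + (3)·(-26.0) + (-1)·(-59.8) = -12.2 kcal/mol

delta H = -12.2 kcal/mol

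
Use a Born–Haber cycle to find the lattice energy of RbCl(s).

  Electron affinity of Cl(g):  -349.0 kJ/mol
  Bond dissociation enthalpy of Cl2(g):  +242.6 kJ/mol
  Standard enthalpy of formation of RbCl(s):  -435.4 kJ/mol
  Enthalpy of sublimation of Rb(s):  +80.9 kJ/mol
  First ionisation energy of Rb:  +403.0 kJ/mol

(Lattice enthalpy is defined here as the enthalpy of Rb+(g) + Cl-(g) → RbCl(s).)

U = -691.6 kJ/mol

ΔHf° = 1·ΔHsub + 1·(ΣIE) + 1/2·D(Cl2) + 1·EA + U
-435.4 = 1·(+80.9) + 1·(+403.0) + 1/2·(+242.6) + 1·(-349.0) + U
U = -435.4 − (+256.2) = -691.6 kJ/mol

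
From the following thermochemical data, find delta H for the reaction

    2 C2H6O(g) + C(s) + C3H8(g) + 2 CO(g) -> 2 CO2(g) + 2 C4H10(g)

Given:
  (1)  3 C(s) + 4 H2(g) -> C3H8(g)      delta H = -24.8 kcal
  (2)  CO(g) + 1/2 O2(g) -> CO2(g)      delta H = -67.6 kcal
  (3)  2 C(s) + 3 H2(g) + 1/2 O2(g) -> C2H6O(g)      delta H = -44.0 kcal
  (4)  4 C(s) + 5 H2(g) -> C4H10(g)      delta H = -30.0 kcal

delta H = -82.4 kcal

(1) reversed: +24.8 kcal
(2) × 2: (2)·(-67.6) = -135.2 kcal
(3) reversed and × 2: (-2)·(-44.0) = +88.0 kcal
(4) × 2: (2)·(-30.0) = -60.0 kcal
delta H = (-1)·(-24.8) + (2)·(-67.6) + (-2)·(-44.0) + (2)·(-30.0) = -82.4 kcal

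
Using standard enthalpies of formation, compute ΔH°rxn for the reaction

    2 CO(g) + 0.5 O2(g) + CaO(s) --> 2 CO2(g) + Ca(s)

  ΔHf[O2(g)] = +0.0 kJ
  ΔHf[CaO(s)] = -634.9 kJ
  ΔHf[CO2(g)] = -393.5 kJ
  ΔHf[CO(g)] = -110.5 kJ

Products: 2·(-393.5) + 1·(+0.0) = -787.0
Reactants: 2·(-110.5) + 1/2·(+0.0) + 1·(-634.9) = -855.9
ΔH°rxn = (-787.0) − (-855.9) = 68.9 kJ

ΔH°rxn = 68.9 kJ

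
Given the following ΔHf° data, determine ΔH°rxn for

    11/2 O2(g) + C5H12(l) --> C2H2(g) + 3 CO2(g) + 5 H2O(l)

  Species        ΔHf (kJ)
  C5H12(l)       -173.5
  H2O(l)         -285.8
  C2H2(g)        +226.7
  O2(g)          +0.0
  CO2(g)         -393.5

Products: 1·(+226.7) + 3·(-393.5) + 5·(-285.8) = -2382.8
Reactants: 11/2·(+0.0) + 1·(-173.5) = -173.5
ΔH°rxn = (-2382.8) − (-173.5) = -2209.3 kJ

ΔH°rxn = -2209.3 kJ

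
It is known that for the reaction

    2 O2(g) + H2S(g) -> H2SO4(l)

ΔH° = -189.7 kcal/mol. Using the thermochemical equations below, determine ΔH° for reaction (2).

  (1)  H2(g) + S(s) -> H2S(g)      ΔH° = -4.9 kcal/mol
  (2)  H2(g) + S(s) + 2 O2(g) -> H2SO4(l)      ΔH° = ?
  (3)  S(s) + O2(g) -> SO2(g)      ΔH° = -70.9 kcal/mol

(1) reversed (reverse to put H2S(g) on the reactant side): +4.9 kcal/mol
(2) as written (H2SO4(l) already on the product side): contributes x
(3): not needed (SO2(g) appears nowhere else).
-189.7 = (+4.9) + x
x = (-189.7 − (+4.9)) / (1) = -194.6 kcal/mol

ΔH° = -194.6 kcal/mol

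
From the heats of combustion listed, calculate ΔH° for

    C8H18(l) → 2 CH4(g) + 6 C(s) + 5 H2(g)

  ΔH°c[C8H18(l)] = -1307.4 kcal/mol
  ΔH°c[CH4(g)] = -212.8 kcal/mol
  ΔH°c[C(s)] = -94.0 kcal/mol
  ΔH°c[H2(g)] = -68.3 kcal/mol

Using ΔH = Σ nΔHc°(reactants) − Σ nΔHc°(products):
= [1·(-1307.4)] − [2·(-212.8) + 6·(-94.0) + 5·(-68.3)]
= 23.7 kcal/mol

ΔH° = 23.7 kcal/mol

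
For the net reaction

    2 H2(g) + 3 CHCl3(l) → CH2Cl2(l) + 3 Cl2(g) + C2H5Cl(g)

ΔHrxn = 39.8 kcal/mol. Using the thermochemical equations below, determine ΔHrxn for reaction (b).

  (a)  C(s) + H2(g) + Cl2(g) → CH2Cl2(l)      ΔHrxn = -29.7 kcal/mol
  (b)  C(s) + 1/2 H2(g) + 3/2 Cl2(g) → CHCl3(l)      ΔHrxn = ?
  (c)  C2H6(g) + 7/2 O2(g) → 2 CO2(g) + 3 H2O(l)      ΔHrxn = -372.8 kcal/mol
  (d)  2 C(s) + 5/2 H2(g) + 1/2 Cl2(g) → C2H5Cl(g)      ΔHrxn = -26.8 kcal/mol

(a) as written: -29.7 kcal/mol
(b) reversed and × 3: contributes −3·x
(c): not needed.
(d) as written: -26.8 kcal/mol
+39.8 = (-29.7) + (-26.8) − 3·x
x = (+39.8 − (-56.5)) / (-3) = -32.1 kcal/mol

ΔHrxn = -32.1 kcal/mol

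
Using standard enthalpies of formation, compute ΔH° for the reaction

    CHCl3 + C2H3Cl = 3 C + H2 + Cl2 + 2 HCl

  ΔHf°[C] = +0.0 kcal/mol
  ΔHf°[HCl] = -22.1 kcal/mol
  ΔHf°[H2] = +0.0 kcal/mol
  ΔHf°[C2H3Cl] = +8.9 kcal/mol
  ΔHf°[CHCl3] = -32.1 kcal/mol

ΔH° = -21.0 kcal/mol

Products: 3·(+0.0) + 1·(+0.0) + 1·(+0.0) + 2·(-22.1) = -44.2
Reactants: 1·(-32.1) + 1·(+8.9) = -23.2
ΔH° = (-44.2) − (-23.2) = -21.0 kcal/mol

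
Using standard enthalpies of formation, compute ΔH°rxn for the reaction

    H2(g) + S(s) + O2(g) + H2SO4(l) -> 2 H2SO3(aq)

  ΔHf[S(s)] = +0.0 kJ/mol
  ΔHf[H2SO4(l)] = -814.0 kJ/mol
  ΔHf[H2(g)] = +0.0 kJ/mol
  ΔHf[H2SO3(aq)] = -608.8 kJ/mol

ΔH°rxn = -403.6 kJ/mol

Products: 2·(-608.8) = -1217.6
Reactants: 1·(+0.0) + 1·(+0.0) + 1·(+0.0) + 1·(-814.0) = -814.0
ΔH°rxn = (-1217.6) − (-814.0) = -403.6 kJ/mol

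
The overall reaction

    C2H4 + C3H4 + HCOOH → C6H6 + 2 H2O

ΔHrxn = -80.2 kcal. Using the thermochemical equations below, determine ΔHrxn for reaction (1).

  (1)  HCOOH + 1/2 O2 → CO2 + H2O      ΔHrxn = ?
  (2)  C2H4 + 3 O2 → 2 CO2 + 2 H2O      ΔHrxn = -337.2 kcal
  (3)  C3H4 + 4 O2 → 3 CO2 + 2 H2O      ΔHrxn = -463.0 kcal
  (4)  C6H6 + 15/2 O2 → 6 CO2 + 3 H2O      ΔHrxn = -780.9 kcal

(1) as written (HCOOH already on the reactant side): contributes x
(2) as written (C2H4 already on the reactant side): -337.2 kcal
(3) as written (C3H4 already on the reactant side): -463.0 kcal
(4) reversed (reverse to put C6H6 on the product side): +780.9 kcal
-80.2 = (-337.2) + (-463.0) + (+780.9) + x
x = (-80.2 − (-19.3)) / (1) = -60.9 kcal

ΔHrxn = -60.9 kcal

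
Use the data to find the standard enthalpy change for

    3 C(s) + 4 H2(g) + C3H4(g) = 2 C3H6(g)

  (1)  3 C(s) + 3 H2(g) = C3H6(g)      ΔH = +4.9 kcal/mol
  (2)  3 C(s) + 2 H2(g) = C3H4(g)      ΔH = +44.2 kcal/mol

ΔH = -34.4 kcal/mol

(1) × 2: (2)·(+4.9) = +9.8 kcal/mol
(2) reversed: -44.2 kcal/mol
ΔH = (2)·(+4.9) + (-1)·(+44.2) = -34.4 kcal/mol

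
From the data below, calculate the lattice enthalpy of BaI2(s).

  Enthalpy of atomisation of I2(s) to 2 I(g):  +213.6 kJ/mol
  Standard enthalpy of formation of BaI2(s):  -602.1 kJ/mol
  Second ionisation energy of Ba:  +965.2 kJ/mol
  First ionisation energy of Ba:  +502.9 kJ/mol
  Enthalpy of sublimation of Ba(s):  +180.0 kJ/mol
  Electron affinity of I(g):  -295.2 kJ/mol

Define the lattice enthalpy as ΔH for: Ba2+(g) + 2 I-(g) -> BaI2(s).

ΔHf° = 1·ΔHsub + 1·(ΣIE) + 1·D(I2) + 2·EA + U
-602.1 = 1·(+180.0) + 1·(+1468.1) + 1·(+213.6) + 2·(-295.2) + U
U = -602.1 − (+1271.3) = -1873.4 kJ/mol

U = -1873.4 kJ/mol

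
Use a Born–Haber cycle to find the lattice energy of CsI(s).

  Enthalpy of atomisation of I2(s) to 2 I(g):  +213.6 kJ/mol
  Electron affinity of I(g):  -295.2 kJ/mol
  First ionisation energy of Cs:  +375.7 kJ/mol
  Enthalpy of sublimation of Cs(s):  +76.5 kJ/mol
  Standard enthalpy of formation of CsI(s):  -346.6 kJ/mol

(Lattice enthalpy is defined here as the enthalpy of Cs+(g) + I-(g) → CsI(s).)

U = -610.4 kJ/mol

ΔHf° = 1·ΔHsub + 1·(ΣIE) + 1/2·D(I2) + 1·EA + U
-346.6 = 1·(+76.5) + 1·(+375.7) + 1/2·(+213.6) + 1·(-295.2) + U
U = -346.6 − (+263.8) = -610.4 kJ/mol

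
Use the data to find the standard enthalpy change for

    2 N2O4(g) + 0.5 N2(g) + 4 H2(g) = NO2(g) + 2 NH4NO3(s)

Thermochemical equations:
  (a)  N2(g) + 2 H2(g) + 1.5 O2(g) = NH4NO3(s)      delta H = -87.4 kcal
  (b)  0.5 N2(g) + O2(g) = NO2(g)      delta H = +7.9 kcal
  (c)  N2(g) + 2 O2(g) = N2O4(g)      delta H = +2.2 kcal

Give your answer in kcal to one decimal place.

(a) × 2: (2)·(-87.4) = -174.8 kcal
(b) as written: +7.9 kcal
(c) reversed and × 2: (-2)·(+2.2) = -4.4 kcal
delta H = (2)·(-87.4) + (1)·(+7.9) + (-2)·(+2.2) = -171.3 kcal

delta H = -171.3 kcal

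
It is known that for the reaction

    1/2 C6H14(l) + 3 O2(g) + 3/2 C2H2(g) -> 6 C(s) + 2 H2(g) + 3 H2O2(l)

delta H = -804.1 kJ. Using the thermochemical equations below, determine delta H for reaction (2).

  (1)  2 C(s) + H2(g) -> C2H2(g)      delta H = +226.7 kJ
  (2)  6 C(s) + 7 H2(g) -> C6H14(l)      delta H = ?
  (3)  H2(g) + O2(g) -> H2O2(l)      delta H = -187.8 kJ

delta H = -198.7 kJ

(1) reversed and × 3/2: (-3/2)·(+226.7) = -340.05 kJ
(2) reversed and × 1/2: contributes −1/2·x
(3) × 3: (3)·(-187.8) = -563.4 kJ
-804.1 = (-340.05) + (-563.4) − 1/2·x
x = (-804.1 − (-903.45)) / (-1/2) = -198.7 kJ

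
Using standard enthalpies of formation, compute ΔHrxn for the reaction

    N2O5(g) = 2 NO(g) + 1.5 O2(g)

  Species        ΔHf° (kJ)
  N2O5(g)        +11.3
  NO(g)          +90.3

Products: 2·(+90.3) + 3/2·(+0.0) = +180.6
Reactants: 1·(+11.3) = +11.3
ΔHrxn = (+180.6) − (+11.3) = 169.3 kJ

ΔHrxn = 169.3 kJ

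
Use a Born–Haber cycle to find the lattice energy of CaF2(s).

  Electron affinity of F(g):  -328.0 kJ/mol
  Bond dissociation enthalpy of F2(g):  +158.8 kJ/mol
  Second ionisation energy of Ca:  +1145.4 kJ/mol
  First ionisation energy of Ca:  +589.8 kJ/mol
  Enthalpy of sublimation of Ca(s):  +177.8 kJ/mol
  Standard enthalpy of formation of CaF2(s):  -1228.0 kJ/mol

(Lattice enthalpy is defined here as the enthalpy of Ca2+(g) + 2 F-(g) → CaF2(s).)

U = -2643.8 kJ/mol

ΔHf° = 1·ΔHsub + 1·(ΣIE) + 1·D(F2) + 2·EA + U
-1228.0 = 1·(+177.8) + 1·(+1735.2) + 1·(+158.8) + 2·(-328.0) + U
U = -1228.0 − (+1415.8) = -2643.8 kJ/mol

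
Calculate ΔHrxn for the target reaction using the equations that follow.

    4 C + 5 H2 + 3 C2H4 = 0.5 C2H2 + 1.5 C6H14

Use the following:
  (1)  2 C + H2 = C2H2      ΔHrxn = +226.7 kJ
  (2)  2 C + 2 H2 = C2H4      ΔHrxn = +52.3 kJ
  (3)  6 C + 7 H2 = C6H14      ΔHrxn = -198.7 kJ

(1) × 1/2 (scale by 1/2 for the 1/2 C2H2): (1/2)·(+226.7) = +113.35 kJ
(2) reversed and × 3 (C2H4 must end up as a reactant; ×3 to match 3 C2H4 in the target): (-3)·(+52.3) = -156.9 kJ
(3) × 3/2 (scale by 3/2 for the 3/2 C6H14): (3/2)·(-198.7) = -298.05 kJ
Summing the manipulated equations, ΔHrxn = (1/2)·(+226.7) + (-3)·(+52.3) + (3/2)·(-198.7) = -341.6 kJ

ΔHrxn = -341.6 kJ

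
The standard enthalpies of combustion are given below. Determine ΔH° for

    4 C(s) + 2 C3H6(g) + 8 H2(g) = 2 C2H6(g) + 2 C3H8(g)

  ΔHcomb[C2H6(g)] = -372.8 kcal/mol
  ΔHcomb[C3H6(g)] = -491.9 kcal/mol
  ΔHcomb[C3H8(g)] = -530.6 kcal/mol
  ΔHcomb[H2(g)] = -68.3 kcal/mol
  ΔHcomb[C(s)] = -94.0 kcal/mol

With combustion enthalpies, reactants minus products:
= [4·(-94.0) + 2·(-491.9) + 8·(-68.3)] − [2·(-372.8) + 2·(-530.6)]
= -99.4 kcal/mol

ΔH° = -99.4 kcal/mol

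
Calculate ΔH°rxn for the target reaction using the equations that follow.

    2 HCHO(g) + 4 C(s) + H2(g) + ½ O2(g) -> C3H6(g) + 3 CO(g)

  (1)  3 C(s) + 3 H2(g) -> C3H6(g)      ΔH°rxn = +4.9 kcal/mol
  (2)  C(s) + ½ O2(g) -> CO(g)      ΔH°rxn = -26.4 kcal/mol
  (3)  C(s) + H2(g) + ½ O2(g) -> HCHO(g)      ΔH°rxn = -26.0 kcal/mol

ΔH°rxn = -22.3 kcal/mol

(1) as written (C3H6(g) already on the product side): +4.9 kcal/mol
(2) × 3 (×3 to match 3 CO(g) in the target): (3)·(-26.4) = -79.2 kcal/mol
(3) reversed and × 2 (reverse to put HCHO(g) on the reactant side; ×2 to match 2 HCHO(g) in the target): (-2)·(-26.0) = +52.0 kcal/mol
Since enthalpy is a state function, ΔH°rxn = (1)·(+4.9) + (3)·(-26.4) + (-2)·(-26.0) = -22.3 kcal/mol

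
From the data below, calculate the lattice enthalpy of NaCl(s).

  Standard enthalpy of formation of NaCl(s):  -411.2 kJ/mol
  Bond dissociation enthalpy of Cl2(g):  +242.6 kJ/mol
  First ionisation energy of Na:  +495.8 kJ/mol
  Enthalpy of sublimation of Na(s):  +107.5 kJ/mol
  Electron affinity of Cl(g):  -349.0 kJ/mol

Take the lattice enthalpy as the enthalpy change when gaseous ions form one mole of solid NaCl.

ΔHf° = 1·ΔHsub + 1·(ΣIE) + 1/2·D(Cl2) + 1·EA + U
-411.2 = 1·(+107.5) + 1·(+495.8) + 1/2·(+242.6) + 1·(-349.0) + U
U = -411.2 − (+375.6) = -786.8 kJ/mol

U = -786.8 kJ/mol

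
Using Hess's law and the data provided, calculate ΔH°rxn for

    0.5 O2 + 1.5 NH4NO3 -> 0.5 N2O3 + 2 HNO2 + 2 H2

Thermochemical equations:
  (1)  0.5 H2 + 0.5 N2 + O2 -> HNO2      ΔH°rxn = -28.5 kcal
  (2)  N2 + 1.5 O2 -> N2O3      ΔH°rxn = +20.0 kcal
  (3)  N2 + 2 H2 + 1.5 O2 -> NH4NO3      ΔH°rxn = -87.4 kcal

(1) × 2 (scale by 2 for the 2 HNO2): (2)·(-28.5) = -57.0 kcal
(2) × 1/2 (scale by 1/2 for the 1/2 N2O3): (1/2)·(+20.0) = +10.0 kcal
(3) reversed and × 3/2 (reverse to put NH4NO3 on the reactant side; scale by 3/2 for the 3/2 NH4NO3): (-3/2)·(-87.4) = +131.1 kcal
ΔH°rxn = (-57.0) + (+10.0) + (+131.1) = 84.1 kcal

ΔH°rxn = 84.1 kcal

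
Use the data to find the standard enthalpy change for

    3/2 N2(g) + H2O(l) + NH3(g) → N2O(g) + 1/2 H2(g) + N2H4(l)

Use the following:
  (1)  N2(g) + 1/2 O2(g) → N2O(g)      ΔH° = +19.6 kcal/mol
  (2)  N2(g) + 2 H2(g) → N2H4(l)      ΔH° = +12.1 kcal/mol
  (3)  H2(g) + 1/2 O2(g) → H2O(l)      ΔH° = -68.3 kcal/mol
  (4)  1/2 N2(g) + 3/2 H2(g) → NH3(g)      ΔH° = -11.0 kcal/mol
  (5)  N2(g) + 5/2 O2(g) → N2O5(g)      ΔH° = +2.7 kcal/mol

ΔH° = 111.0 kcal/mol

(1) as written: +19.6 kcal/mol
(2) as written: +12.1 kcal/mol
(3) reversed: +68.3 kcal/mol
(4) reversed: +11.0 kcal/mol
(5): not needed.
ΔH° = (+19.6) + (+12.1) + (+68.3) + (+11.0) = 111.0 kcal/mol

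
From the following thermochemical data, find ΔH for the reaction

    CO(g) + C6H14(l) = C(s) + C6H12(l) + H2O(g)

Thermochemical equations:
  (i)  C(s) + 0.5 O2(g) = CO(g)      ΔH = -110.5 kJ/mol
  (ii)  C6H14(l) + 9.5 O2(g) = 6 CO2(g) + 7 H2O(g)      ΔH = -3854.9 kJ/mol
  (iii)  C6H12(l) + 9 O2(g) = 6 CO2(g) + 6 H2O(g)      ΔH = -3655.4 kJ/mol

(i) reversed: +110.5 kJ/mol
(ii) as written: -3854.9 kJ/mol
(iii) reversed: +3655.4 kJ/mol
Combining the equations, ΔH = (+110.5) + (-3854.9) + (+3655.4) = -89.0 kJ/mol

ΔH = -89.0 kJ/mol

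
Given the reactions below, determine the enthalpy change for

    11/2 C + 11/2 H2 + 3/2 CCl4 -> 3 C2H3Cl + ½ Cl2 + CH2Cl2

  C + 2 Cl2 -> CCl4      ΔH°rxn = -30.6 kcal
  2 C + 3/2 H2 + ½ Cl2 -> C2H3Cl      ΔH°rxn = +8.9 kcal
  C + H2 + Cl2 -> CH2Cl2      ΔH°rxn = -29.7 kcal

ΔH°rxn = 42.9 kcal

equation 1 reversed and × 3/2: (-3/2)·(-30.6) = +45.9 kcal
equation 2 × 3: (3)·(+8.9) = +26.7 kcal
equation 3 as written: -29.7 kcal
ΔH°rxn = (-3/2)·(-30.6) + (3)·(+8.9) + (1)·(-29.7) = 42.9 kcal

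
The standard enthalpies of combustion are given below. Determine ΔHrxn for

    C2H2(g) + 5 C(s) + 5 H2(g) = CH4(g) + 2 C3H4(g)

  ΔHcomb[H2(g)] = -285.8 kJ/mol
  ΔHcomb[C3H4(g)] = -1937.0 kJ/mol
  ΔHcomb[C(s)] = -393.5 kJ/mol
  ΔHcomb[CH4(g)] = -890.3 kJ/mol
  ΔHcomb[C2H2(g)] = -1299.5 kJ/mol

ΔHrxn = 68.3 kJ/mol

Using ΔH = Σ nΔHc°(reactants) − Σ nΔHc°(products):
= [1·(-1299.5) + 5·(-393.5) + 5·(-285.8)] − [1·(-890.3) + 2·(-1937.0)]
= 68.3 kJ/mol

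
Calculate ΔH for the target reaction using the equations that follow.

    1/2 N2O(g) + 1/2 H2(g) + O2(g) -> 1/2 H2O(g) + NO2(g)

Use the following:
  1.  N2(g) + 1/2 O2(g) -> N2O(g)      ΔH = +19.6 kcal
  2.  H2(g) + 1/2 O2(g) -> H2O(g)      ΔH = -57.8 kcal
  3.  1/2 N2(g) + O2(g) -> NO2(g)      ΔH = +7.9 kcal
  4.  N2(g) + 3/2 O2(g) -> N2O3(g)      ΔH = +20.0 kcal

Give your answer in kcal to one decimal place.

ΔH = -30.8 kcal

eq. 1 reversed and × 1/2: (-1/2)·(+19.6) = -9.8 kcal
eq. 2 × 1/2: (1/2)·(-57.8) = -28.9 kcal
eq. 3 as written: +7.9 kcal
eq. 4: not needed.
Combining the equations, ΔH = (-9.8) + (-28.9) + (+7.9) = -30.8 kcal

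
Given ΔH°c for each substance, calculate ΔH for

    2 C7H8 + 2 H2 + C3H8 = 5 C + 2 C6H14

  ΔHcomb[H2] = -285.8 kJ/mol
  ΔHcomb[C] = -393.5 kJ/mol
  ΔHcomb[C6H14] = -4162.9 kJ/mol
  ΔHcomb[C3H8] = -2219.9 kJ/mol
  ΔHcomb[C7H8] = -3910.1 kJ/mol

ΔH = -318.4 kJ/mol

With combustion enthalpies, reactants minus products:
= [2·(-3910.1) + 2·(-285.8) + 1·(-2219.9)] − [5·(-393.5) + 2·(-4162.9)]
= -318.4 kJ/mol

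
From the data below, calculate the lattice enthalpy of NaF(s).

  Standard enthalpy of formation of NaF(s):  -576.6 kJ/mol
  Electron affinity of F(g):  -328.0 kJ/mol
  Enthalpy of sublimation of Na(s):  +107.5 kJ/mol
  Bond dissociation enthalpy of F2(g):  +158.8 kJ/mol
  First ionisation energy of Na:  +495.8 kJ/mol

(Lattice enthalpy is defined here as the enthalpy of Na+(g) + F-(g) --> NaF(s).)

ΔHf° = 1·ΔHsub + 1·(ΣIE) + 1/2·D(F2) + 1·EA + U
-576.6 = 1·(+107.5) + 1·(+495.8) + 1/2·(+158.8) + 1·(-328.0) + U
U = -576.6 − (+354.7) = -931.3 kJ/mol

U = -931.3 kJ/mol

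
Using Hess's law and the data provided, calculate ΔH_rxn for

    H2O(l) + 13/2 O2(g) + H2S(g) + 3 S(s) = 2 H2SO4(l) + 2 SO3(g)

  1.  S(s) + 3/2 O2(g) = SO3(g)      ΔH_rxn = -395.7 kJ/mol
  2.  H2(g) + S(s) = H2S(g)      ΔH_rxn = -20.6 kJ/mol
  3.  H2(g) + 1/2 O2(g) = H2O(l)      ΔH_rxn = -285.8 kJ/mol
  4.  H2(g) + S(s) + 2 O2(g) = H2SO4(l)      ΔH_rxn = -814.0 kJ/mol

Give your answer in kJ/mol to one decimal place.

eq. 1 × 2: (2)·(-395.7) = -791.4 kJ/mol
eq. 2 reversed: +20.6 kJ/mol
eq. 3 reversed: +285.8 kJ/mol
eq. 4 × 2: (2)·(-814.0) = -1628.0 kJ/mol
ΔH_rxn = (2)·(-395.7) + (-1)·(-20.6) + (-1)·(-285.8) + (2)·(-814.0) = -2113.0 kJ/mol

ΔH_rxn = -2113.0 kJ/mol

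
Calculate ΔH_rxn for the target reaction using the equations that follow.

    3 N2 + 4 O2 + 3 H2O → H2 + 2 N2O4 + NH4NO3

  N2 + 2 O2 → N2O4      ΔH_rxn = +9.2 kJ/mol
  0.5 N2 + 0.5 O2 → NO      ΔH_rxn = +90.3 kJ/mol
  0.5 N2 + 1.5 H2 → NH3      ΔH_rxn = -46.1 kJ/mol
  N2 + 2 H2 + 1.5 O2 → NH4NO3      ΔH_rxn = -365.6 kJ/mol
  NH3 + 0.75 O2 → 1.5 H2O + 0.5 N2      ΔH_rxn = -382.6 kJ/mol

equation 1 × 2: (2)·(+9.2) = +18.4 kJ/mol
equation 2: not needed.
equation 3 reversed and × 2: (-2)·(-46.1) = +92.2 kJ/mol
equation 4 as written: -365.6 kJ/mol
equation 5 reversed and × 2: (-2)·(-382.6) = +765.2 kJ/mol
Summing the manipulated equations, ΔH_rxn = (2)·(+9.2) + (-2)·(-46.1) + (1)·(-365.6) + (-2)·(-382.6) = 510.2 kJ/mol

ΔH_rxn = 510.2 kJ/mol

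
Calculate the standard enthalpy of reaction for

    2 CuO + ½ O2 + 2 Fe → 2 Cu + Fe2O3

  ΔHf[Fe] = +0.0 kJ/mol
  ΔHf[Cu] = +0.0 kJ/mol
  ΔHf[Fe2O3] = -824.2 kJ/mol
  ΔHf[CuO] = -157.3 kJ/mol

ΔH_rxn = -509.6 kJ/mol

Products: 2·(+0.0) + 1·(-824.2) = -824.2
Reactants: 2·(-157.3) + 1/2·(+0.0) + 2·(+0.0) = -314.6
ΔH_rxn = (-824.2) − (-314.6) = -509.6 kJ/mol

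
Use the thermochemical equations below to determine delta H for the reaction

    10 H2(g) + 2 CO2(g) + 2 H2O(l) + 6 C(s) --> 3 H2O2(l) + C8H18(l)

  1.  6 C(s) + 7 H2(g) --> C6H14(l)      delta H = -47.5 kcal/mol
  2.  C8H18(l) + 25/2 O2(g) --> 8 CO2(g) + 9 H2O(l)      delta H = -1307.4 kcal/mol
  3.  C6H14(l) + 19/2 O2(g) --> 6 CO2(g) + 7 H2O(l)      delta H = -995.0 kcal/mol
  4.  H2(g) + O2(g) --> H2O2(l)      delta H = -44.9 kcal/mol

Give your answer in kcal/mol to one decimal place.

eq. 1 as written: -47.5 kcal/mol
eq. 2 reversed: +1307.4 kcal/mol
eq. 3 as written: -995.0 kcal/mol
eq. 4 × 3: (3)·(-44.9) = -134.7 kcal/mol
delta H = (-47.5) + (+1307.4) + (-995.0) + (-134.7) = 130.2 kcal/mol

delta H = 130.2 kcal/mol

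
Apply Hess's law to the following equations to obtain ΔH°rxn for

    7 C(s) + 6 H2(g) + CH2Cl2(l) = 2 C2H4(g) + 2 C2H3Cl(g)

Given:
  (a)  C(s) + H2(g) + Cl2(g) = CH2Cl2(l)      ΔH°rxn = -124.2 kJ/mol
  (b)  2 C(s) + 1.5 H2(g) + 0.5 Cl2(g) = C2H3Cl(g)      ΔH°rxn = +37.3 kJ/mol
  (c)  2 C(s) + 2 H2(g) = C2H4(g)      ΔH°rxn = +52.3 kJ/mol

(a) reversed (CH2Cl2(l) must end up as a reactant): +124.2 kJ/mol
(b) × 2 (×2 to match 2 C2H3Cl(g) in the target): (2)·(+37.3) = +74.6 kJ/mol
(c) × 2 (×2 to match 2 C2H4(g) in the target): (2)·(+52.3) = +104.6 kJ/mol
Combining the equations, ΔH°rxn = (+124.2) + (+74.6) + (+104.6) = 303.4 kJ/mol

ΔH°rxn = 303.4 kJ/mol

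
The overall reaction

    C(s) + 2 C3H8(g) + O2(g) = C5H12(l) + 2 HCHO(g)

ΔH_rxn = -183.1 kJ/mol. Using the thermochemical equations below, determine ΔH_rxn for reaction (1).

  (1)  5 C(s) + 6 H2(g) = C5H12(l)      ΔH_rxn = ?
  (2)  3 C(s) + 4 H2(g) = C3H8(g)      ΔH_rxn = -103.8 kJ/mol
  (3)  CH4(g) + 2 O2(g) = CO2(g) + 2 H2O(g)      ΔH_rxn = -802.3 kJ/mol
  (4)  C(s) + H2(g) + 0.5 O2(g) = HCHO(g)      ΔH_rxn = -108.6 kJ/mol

(1) as written: contributes x
(2) reversed and × 2: (-2)·(-103.8) = +207.6 kJ/mol
(3): not needed.
(4) × 2: (2)·(-108.6) = -217.2 kJ/mol
-183.1 = (+207.6) + (-217.2) + x
x = (-183.1 − (-9.6)) / (1) = -173.5 kJ/mol

ΔH_rxn = -173.5 kJ/mol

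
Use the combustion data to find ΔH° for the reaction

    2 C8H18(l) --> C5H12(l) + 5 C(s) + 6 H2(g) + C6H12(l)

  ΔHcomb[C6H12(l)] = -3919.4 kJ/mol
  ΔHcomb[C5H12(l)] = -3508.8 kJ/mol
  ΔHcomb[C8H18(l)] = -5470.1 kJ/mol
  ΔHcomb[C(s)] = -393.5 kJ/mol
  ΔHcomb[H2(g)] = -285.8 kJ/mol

Using ΔH = Σ nΔHc°(reactants) − Σ nΔHc°(products):
= [2·(-5470.1)] − [1·(-3508.8) + 5·(-393.5) + 6·(-285.8) + 1·(-3919.4)]
= 170.3 kJ/mol

ΔH° = 170.3 kJ/mol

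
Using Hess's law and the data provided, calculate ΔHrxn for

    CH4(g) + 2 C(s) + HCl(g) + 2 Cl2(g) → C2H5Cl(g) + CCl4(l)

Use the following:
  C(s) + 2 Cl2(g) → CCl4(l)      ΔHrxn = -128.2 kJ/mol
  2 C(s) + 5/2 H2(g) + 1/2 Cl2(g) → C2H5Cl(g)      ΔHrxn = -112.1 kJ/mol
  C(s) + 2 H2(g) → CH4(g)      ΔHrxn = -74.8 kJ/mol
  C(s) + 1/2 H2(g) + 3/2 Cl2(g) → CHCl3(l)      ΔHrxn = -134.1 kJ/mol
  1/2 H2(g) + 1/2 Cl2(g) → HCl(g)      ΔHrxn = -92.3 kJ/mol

ΔHrxn = -73.2 kJ/mol

equation 1 as written (CCl4(l) already on the product side): -128.2 kJ/mol
equation 2 as written (C2H5Cl(g) already on the product side): -112.1 kJ/mol
equation 3 reversed (CH4(g) must end up as a reactant): +74.8 kJ/mol
equation 4: not needed (CHCl3(l) appears nowhere else).
equation 5 reversed (reverse to put HCl(g) on the reactant side): +92.3 kJ/mol
Summing the manipulated equations, ΔHrxn = (1)·(-128.2) + (1)·(-112.1) + (-1)·(-74.8) + (-1)·(-92.3) = -73.2 kJ/mol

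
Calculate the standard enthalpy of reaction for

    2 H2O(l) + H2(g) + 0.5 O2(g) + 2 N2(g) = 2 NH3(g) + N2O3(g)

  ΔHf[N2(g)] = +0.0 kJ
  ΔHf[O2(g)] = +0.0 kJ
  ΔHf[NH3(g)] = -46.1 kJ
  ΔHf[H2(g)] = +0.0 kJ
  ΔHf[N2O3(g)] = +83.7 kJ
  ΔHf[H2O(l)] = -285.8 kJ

ΔH°rxn = Σ nΔHf°(products) − Σ nΔHf°(reactants).
Products: 2·(-46.1) + 1·(+83.7) = -8.5
Reactants: 2·(-285.8) + 1·(+0.0) + 1/2·(+0.0) + 2·(+0.0) = -571.6
ΔHrxn = (-8.5) − (-571.6) = 563.1 kJ

ΔHrxn = 563.1 kJ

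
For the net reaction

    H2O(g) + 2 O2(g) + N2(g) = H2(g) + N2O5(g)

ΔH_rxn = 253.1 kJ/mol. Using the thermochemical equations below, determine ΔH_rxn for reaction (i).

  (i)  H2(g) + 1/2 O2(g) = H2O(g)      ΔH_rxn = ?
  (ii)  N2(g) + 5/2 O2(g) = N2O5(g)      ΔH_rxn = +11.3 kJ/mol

ΔH_rxn = -241.8 kJ/mol

(i) reversed (H2O(g) must end up as a reactant): contributes −x
(ii) as written (N2O5(g) already on the product side): +11.3 kJ/mol
+253.1 = (+11.3) − x
x = (+253.1 − (+11.3)) / (-1) = -241.8 kJ/mol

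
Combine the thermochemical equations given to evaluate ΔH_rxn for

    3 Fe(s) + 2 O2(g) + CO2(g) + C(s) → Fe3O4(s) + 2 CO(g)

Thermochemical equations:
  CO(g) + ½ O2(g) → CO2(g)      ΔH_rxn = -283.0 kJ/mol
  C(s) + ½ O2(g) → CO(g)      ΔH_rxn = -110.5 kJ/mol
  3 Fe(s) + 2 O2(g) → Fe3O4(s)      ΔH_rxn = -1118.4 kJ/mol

equation 1 reversed (CO2(g) must end up as a reactant): +283.0 kJ/mol
equation 2 as written (C(s) already on the reactant side): -110.5 kJ/mol
equation 3 as written (Fe3O4(s) already on the product side): -1118.4 kJ/mol
Summing the manipulated equations, ΔH_rxn = (+283.0) + (-110.5) + (-1118.4) = -945.9 kJ/mol

ΔH_rxn = -945.9 kJ/mol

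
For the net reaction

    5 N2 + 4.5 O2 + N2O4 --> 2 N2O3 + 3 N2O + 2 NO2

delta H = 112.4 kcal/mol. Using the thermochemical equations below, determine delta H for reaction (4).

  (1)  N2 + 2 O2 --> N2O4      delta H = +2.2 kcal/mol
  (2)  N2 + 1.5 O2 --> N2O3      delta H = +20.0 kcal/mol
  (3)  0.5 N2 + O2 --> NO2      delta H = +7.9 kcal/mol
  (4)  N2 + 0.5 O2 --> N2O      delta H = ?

(1) reversed: -2.2 kcal/mol
(2) × 2: (2)·(+20.0) = +40.0 kcal/mol
(3) × 2: (2)·(+7.9) = +15.8 kcal/mol
(4) × 3: contributes 3·x
+112.4 = (-2.2) + (+40.0) + (+15.8) + 3·x
x = (+112.4 − (+53.6)) / (3) = 19.6 kcal/mol

delta H = 19.6 kcal/mol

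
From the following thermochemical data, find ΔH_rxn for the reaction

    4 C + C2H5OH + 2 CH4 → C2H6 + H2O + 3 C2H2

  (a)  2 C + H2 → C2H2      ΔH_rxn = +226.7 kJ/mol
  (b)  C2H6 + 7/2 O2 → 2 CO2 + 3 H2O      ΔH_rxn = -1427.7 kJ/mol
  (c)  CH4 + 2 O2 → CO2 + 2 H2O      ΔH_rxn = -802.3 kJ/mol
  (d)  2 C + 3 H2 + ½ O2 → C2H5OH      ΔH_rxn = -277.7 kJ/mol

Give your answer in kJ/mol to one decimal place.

ΔH_rxn = 780.9 kJ/mol

(a) × 3 (×3 to match 3 C2H2 in the target): (3)·(+226.7) = +680.1 kJ/mol
(b) reversed (reverse to put C2H6 on the product side): +1427.7 kJ/mol
(c) × 2 (×2 to match 2 CH4 in the target): (2)·(-802.3) = -1604.6 kJ/mol
(d) reversed (reverse to put C2H5OH on the reactant side): +277.7 kJ/mol
Since enthalpy is a state function, ΔH_rxn = (+680.1) + (+1427.7) + (-1604.6) + (+277.7) = 780.9 kJ/mol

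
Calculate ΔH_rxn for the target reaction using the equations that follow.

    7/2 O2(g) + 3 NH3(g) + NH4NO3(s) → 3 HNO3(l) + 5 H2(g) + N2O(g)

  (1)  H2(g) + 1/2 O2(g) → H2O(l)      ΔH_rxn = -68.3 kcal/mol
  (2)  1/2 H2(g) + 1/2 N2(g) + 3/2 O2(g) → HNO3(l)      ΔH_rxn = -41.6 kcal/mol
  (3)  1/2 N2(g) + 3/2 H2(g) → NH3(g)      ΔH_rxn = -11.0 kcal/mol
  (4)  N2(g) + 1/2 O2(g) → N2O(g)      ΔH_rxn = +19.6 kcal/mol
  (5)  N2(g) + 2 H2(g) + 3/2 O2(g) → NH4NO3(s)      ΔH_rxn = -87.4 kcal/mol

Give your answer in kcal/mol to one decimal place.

ΔH_rxn = 15.2 kcal/mol

(1): not needed (H2O(l) appears nowhere else).
(2) × 3 (scale by 3 for the 3 HNO3(l)): (3)·(-41.6) = -124.8 kcal/mol
(3) reversed and × 3 (NH3(g) must end up as a reactant; ×3 to match 3 NH3(g) in the target): (-3)·(-11.0) = +33.0 kcal/mol
(4) as written (N2O(g) already on the product side): +19.6 kcal/mol
(5) reversed (reverse to put NH4NO3(s) on the reactant side): +87.4 kcal/mol
Since enthalpy is a state function, ΔH_rxn = (3)·(-41.6) + (-3)·(-11.0) + (1)·(+19.6) + (-1)·(-87.4) = 15.2 kcal/mol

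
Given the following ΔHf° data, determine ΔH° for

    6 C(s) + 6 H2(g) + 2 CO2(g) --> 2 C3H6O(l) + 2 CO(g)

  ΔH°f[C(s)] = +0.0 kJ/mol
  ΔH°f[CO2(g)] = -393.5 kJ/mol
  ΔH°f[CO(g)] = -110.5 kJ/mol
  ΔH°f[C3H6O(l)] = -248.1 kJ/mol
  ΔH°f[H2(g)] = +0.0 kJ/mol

Products: 2·(-248.1) + 2·(-110.5) = -717.2
Reactants: 6·(+0.0) + 6·(+0.0) + 2·(-393.5) = -787.0
ΔH° = (-717.2) − (-787.0) = 69.8 kJ/mol

ΔH° = 69.8 kJ/mol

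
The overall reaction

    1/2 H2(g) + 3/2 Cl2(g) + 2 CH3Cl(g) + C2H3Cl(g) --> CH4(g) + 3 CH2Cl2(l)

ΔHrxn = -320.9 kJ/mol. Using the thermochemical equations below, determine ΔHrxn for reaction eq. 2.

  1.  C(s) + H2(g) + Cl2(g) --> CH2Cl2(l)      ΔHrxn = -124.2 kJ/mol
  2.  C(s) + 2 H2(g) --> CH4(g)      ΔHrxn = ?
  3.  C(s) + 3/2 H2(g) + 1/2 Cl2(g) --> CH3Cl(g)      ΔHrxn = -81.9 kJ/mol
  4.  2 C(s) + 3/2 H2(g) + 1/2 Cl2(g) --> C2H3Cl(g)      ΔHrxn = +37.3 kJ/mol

ΔHrxn = -74.8 kJ/mol

eq. 1 × 3: (3)·(-124.2) = -372.6 kJ/mol
eq. 2 as written: contributes x
eq. 3 reversed and × 2: (-2)·(-81.9) = +163.8 kJ/mol
eq. 4 reversed: -37.3 kJ/mol
-320.9 = (-372.6) + (+163.8) + (-37.3) + x
x = (-320.9 − (-246.1)) / (1) = -74.8 kJ/mol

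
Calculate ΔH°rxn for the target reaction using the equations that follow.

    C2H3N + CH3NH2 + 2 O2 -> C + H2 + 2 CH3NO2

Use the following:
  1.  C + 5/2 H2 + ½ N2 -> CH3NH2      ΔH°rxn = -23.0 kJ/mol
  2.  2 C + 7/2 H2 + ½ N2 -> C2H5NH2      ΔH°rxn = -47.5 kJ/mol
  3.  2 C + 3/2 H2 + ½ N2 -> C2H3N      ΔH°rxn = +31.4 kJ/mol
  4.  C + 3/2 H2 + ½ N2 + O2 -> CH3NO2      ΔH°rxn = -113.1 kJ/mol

ΔH°rxn = -234.6 kJ/mol

eq. 1 reversed (CH3NH2 must end up as a reactant): +23.0 kJ/mol
eq. 2: not needed (C2H5NH2 appears nowhere else).
eq. 3 reversed (reverse to put C2H3N on the reactant side): -31.4 kJ/mol
eq. 4 × 2 (×2 to match 2 CH3NO2 in the target): (2)·(-113.1) = -226.2 kJ/mol
ΔH°rxn = (-1)·(-23.0) + (-1)·(+31.4) + (2)·(-113.1) = -234.6 kJ/mol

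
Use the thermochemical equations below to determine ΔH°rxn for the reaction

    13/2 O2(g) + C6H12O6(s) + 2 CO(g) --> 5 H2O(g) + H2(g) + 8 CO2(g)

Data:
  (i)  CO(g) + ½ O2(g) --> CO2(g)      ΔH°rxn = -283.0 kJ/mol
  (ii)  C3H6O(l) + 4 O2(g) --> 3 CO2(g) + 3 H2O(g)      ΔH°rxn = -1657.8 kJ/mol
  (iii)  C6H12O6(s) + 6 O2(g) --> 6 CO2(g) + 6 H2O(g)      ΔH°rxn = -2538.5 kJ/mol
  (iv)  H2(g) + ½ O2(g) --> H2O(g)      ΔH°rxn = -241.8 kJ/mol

ΔH°rxn = -2862.7 kJ/mol

(i) × 2: (2)·(-283.0) = -566.0 kJ/mol
(ii): not needed.
(iii) as written: -2538.5 kJ/mol
(iv) reversed: +241.8 kJ/mol
ΔH°rxn = (-566.0) + (-2538.5) + (+241.8) = -2862.7 kJ/mol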